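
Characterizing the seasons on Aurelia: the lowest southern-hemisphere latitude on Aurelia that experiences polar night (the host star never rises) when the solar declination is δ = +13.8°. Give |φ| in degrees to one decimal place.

|φ| = 76.2°

Polar night requires cos H₀ = −tan φ tan δ ≥ 1, i.e. tan φ tan δ ≤ −1.
The boundary is |tan φ| · |tan δ| = 1, so |φ| = 90° − |δ| = 90° − 13.8° = 76.2° in the southern hemisphere.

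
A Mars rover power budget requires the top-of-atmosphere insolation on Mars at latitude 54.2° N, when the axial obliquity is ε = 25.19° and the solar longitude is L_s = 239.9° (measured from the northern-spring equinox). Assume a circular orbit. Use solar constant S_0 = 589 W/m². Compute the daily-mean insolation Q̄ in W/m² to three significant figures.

Q̄ ≈ 29.8 W/m²

Solar declination: sin δ = sin ε · sin L_s = sin 25.19° × sin 239.9° = -0.36823, so δ = -21.606°.
cos h₀ = −tan(+54.2°) tan(-21.606°) = 0.5491, h₀ = 0.9895 rad.
Bracket: h₀ sin ϕ sin δ + cos ϕ cos δ sin h₀ = 0.9895×0.81106×-0.36823 + 0.58496×0.92974×0.83573 = -0.295521 + 0.454521 = 0.159000.
Q̄ = (S_0/π) × [bracket] = (589/π) × 0.159000 = 29.81 W/m².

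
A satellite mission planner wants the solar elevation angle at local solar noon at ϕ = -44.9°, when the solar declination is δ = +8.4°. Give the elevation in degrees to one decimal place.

36.7°

At local noon the hour angle is zero, so the zenith angle equals |ϕ − δ| = |-44.9° − (+8.400°)| = 53.300°.
Elevation = 90° − 53.300° = 36.7°.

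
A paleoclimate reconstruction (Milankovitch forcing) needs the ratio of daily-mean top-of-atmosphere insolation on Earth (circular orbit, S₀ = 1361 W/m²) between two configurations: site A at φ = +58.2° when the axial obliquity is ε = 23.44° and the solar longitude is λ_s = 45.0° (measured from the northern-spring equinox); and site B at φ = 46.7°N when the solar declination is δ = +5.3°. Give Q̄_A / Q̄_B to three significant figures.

Q̄_A / Q̄_B ≈ 1.19

— Configuration A (φ=+58.2°):
Solar declination: sin δ = sin ε · sin λ_s = sin 23.44° × sin 45.0° = 0.28128, so δ = +16.337°.
cos H₀ = −tan(+58.2°) tan(+16.337°) = -0.4727, H₀ = 2.0632 rad.
Bracket: H₀ sin φ sin δ + cos φ cos δ sin H₀ = 2.0632×0.84989×0.28128 + 0.52696×0.95963×0.88120 = 0.493223 + 0.445611 = 0.938834.
Q̄ = (S₀/π) × [bracket] = (1361/π) × 0.938834 = 406.72 W/m².
— Configuration B (φ=+46.7°):
cos H₀ = −tan(+46.7°) tan(+5.300°) = -0.0984, H₀ = 1.6694 rad.
Bracket: H₀ sin φ sin δ + cos φ cos δ sin H₀ = 1.6694×0.72777×0.09237 + 0.68582×0.99572×0.99514 = 0.112224 + 0.679566 = 0.791790.
Q̄ = (S₀/π) × [bracket] = (1361/π) × 0.791790 = 343.02 W/m².
Ratio Q̄_A / Q̄_B = 406.72 / 343.02 = 1.186.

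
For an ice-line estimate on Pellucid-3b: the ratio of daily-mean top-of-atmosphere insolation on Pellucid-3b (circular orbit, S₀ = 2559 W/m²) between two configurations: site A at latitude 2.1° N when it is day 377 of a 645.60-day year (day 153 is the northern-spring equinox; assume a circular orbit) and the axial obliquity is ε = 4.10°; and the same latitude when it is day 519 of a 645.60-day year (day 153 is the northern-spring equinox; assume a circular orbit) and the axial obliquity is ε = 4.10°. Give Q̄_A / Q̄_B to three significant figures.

— Configuration A (φ=+2.1°):
Solar longitude: λ_s = 360° × (377 − 153)/645.60 = 124.907°.
sin δ = sin 4.10° × sin 124.907° = 0.05863, so δ = +3.361°.
cos H₀ = −tan(+2.1°) tan(+3.361°) = -0.0022, H₀ = 1.5730 rad.
Bracket: H₀ sin φ sin δ + cos φ cos δ sin H₀ = 1.5730×0.03664×0.05863 + 0.99933×0.99828×1.00000 = 0.003379 + 0.997611 = 1.000990.
Q̄ = (S₀/π) × [bracket] = (2559/π) × 1.000990 = 815.36 W/m².
— Configuration B (φ=+2.1°):
Solar longitude: λ_s = 360° × (519 − 153)/645.60 = 204.089°.
sin δ = sin 4.10° × sin 204.089° = -0.02918, so δ = -1.672°.
cos H₀ = −tan(+2.1°) tan(-1.672°) = 0.0011, H₀ = 1.5697 rad.
Bracket: H₀ sin φ sin δ + cos φ cos δ sin H₀ = 1.5697×0.03664×-0.02918 + 0.99933×0.99957×1.00000 = -0.001678 + 0.998900 = 0.997222.
Q̄ = (S₀/π) × [bracket] = (2559/π) × 0.997222 = 812.29 W/m².
Ratio Q̄_A / Q̄_B = 815.36 / 812.29 = 1.004.

Q̄_A / Q̄_B ≈ 1.00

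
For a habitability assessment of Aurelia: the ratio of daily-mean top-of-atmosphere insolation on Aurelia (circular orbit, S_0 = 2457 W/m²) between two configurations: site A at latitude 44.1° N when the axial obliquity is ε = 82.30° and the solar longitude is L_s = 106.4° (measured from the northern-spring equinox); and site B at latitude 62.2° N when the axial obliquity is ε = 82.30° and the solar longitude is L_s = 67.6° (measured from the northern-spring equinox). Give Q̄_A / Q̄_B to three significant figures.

Q̄_A / Q̄_B ≈ 0.816

— Configuration A (ϕ=+44.1°):
Solar declination: sin δ = sin ε · sin L_s = sin 82.30° × sin 106.4° = 0.95066, so δ = +71.927°.
cos h₀ = −tan(+44.1°) tan(+71.927°) = -2.9697 ≤ −1 ⇒ polar day, h₀ = π.
Bracket: h₀ sin ϕ sin δ + cos ϕ cos δ sin h₀ = 3.1416×0.69591×0.95066 + 0.71813×0.31022×0.00000 = 2.078400 + 0.000000 = 2.078400.
Q̄ = (S_0/π) × [bracket] = (2457/π) × 2.078400 = 1625.5 W/m².
— Configuration B (ϕ=+62.2°):
Solar declination: sin δ = sin ε · sin L_s = sin 82.30° × sin 67.6° = 0.91621, so δ = +66.378°.
cos h₀ = −tan(+62.2°) tan(+66.378°) = -4.3368 ≤ −1 ⇒ polar day, h₀ = π.
Bracket: h₀ sin ϕ sin δ + cos ϕ cos δ sin h₀ = 3.1416×0.88458×0.91621 + 0.46639×0.40070×0.00000 = 2.546144 + 0.000000 = 2.546144.
Q̄ = (S_0/π) × [bracket] = (2457/π) × 2.546144 = 1991.3 W/m².
Ratio Q̄_A / Q̄_B = 1625.5 / 1991.3 = 0.8163.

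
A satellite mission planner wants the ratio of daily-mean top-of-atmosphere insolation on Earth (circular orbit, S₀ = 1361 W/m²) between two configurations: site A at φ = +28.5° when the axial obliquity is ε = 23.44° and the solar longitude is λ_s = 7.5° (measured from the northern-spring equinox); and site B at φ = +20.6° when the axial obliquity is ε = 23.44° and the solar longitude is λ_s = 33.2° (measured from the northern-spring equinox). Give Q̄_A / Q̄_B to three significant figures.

Q̄_A / Q̄_B ≈ 0.884

— Configuration A (φ=+28.5°):
Solar declination: sin δ = sin ε · sin λ_s = sin 23.44° × sin 7.5° = 0.05192, so δ = +2.976°.
cos H₀ = −tan(+28.5°) tan(+2.976°) = -0.0282, H₀ = 1.5990 rad.
Bracket: H₀ sin φ sin δ + cos φ cos δ sin H₀ = 1.5990×0.47716×0.05192 + 0.87882×0.99865×0.99960 = 0.039614 + 0.877283 = 0.916897.
Q̄ = (S₀/π) × [bracket] = (1361/π) × 0.916897 = 397.22 W/m².
— Configuration B (φ=+20.6°):
Solar declination: sin δ = sin ε · sin λ_s = sin 23.44° × sin 33.2° = 0.21781, so δ = +12.581°.
cos H₀ = −tan(+20.6°) tan(+12.581°) = -0.0839, H₀ = 1.6548 rad.
Bracket: H₀ sin φ sin δ + cos φ cos δ sin H₀ = 1.6548×0.35184×0.21781 + 0.93606×0.97599×0.99648 = 0.126814 + 0.910369 = 1.037183.
Q̄ = (S₀/π) × [bracket] = (1361/π) × 1.037183 = 449.33 W/m².
Ratio Q̄_A / Q̄_B = 397.22 / 449.33 = 0.8840.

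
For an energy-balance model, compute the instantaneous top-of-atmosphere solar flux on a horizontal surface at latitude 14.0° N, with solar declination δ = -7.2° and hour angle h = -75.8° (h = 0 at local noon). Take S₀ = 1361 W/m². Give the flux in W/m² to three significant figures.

cos θ_z = sin φ sin δ + cos φ cos δ cos h = -0.030321 + 0.236144 = 0.205823.
Flux = S₀ · cos θ_z = 1361 × 0.205823 = 280.1 W/m².

280 W/m²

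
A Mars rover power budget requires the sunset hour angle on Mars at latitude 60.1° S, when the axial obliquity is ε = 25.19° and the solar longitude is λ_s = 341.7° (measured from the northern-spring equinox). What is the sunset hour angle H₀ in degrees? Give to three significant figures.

H₀ = 104°

Solar declination: sin δ = sin ε · sin λ_s = sin 25.19° × sin 341.7° = -0.13364, so δ = -7.680°.
cos H₀ = −tan φ · tan δ = −tan(-60.1°) × tan(-7.680°) = -0.2345, so H₀ = 1.8075 rad = 103.56°.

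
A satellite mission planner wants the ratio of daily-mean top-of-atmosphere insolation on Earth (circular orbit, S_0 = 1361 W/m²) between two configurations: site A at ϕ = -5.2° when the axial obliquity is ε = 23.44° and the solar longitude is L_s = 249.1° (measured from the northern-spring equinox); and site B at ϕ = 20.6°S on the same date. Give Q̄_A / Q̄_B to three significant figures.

— Configuration A (ϕ=-5.2°):
Solar declination: sin δ = sin ε · sin L_s = sin 23.44° × sin 249.1° = -0.37162, so δ = -21.815°.
cos h₀ = −tan(-5.2°) tan(-21.815°) = -0.0364, h₀ = 1.6072 rad.
Bracket: h₀ sin ϕ sin δ + cos ϕ cos δ sin h₀ = 1.6072×-0.09063×-0.37162 + 0.99588×0.92839×0.99934 = 0.054130 + 0.923955 = 0.978085.
Q̄ = (S_0/π) × [bracket] = (1361/π) × 0.978085 = 423.73 W/m².
— Configuration B (ϕ=-20.6°):
cos h₀ = −tan(-20.6°) tan(-21.815°) = -0.1505, h₀ = 1.7218 rad.
Bracket: h₀ sin ϕ sin δ + cos ϕ cos δ sin h₀ = 1.7218×-0.35184×-0.37162 + 0.93606×0.92839×0.98862 = 0.225127 + 0.859139 = 1.084266.
Q̄ = (S_0/π) × [bracket] = (1361/π) × 1.084266 = 469.73 W/m².
Ratio Q̄_A / Q̄_B = 423.73 / 469.73 = 0.9021.

Q̄_A / Q̄_B ≈ 0.902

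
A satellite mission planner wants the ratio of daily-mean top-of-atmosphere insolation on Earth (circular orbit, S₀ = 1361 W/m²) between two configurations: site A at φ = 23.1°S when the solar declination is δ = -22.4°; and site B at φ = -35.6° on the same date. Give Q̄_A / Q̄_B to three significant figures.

Q̄_A / Q̄_B ≈ 0.969

— Configuration A (φ=-23.1°):
cos H₀ = −tan(-23.1°) tan(-22.400°) = -0.1758, H₀ = 1.7475 rad.
Bracket: H₀ sin φ sin δ + cos φ cos δ sin H₀ = 1.7475×-0.39234×-0.38107 + 0.91982×0.92455×0.98442 = 0.261267 + 0.837170 = 1.098437.
Q̄ = (S₀/π) × [bracket] = (1361/π) × 1.098437 = 475.86 W/m².
— Configuration B (φ=-35.6°):
cos H₀ = −tan(-35.6°) tan(-22.400°) = -0.2951, H₀ = 1.8703 rad.
Bracket: H₀ sin φ sin δ + cos φ cos δ sin H₀ = 1.8703×-0.58212×-0.38107 + 0.81310×0.92455×0.95547 = 0.414886 + 0.718276 = 1.133162.
Q̄ = (S₀/π) × [bracket] = (1361/π) × 1.133162 = 490.91 W/m².
Ratio Q̄_A / Q̄_B = 475.86 / 490.91 = 0.9693.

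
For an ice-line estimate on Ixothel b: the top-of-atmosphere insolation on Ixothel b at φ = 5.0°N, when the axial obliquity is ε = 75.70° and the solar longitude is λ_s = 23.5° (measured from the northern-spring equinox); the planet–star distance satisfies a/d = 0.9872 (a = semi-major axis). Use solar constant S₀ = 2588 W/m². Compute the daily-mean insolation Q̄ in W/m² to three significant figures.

Solar declination: sin δ = sin ε · sin λ_s = sin 75.70° × sin 23.5° = 0.38639, so δ = +22.730°.
cos H₀ = −tan(+5.0°) tan(+22.730°) = -0.0367, H₀ = 1.6075 rad.
Bracket: H₀ sin φ sin δ + cos φ cos δ sin H₀ = 1.6075×0.08716×0.38639 + 0.99619×0.92233×0.99933 = 0.054137 + 0.918200 = 0.972337.
Inverse-square distance factor (a/d)² = 0.9872² = 0.974564.
Q̄ = (S₀/π) × 0.974564 × [bracket] = (2588/π) × 0.974564 × 0.972337 = 780.6 W/m².

Q̄ ≈ 781 W/m²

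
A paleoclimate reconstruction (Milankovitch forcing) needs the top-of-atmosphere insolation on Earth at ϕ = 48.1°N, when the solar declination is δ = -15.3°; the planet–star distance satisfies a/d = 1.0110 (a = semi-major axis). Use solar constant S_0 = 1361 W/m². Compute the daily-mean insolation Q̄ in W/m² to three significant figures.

cos h₀ = −tan(+48.1°) tan(-15.300°) = 0.3049, h₀ = 1.2610 rad.
Bracket: h₀ sin ϕ sin δ + cos ϕ cos δ sin h₀ = 1.2610×0.74431×-0.26387 + 0.66783×0.96456×0.95239 = -0.247662 + 0.613494 = 0.365832.
Inverse-square distance factor (a/d)² = 1.0110² = 1.022121.
Q̄ = (S_0/π) × 1.022121 × [bracket] = (1361/π) × 1.022121 × 0.365832 = 162.0 W/m².

Q̄ ≈ 162 W/m²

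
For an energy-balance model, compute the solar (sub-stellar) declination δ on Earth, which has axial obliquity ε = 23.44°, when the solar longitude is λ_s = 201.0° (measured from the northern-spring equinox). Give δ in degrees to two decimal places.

δ = -8.20°

sin δ = sin ε · sin λ_s = sin 23.44° × sin 201.0° = -0.142555.
δ = arcsin(-0.142555) = -8.20°.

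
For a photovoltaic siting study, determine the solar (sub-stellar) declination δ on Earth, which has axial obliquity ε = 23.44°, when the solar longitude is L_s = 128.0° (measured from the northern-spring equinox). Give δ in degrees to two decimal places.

sin δ = sin ε · sin L_s = sin 23.44° × sin 128.0° = 0.313462.
δ = arcsin(0.313462) = +18.27°.

δ = +18.27°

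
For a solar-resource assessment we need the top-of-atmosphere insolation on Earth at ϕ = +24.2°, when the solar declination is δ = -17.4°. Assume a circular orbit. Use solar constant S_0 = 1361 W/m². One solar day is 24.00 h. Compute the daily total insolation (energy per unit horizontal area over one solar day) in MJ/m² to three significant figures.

25.7 MJ/m²

cos h₀ = −tan(+24.2°) tan(-17.400°) = 0.1408, h₀ = 1.4295 rad.
Bracket: h₀ sin ϕ sin δ + cos ϕ cos δ sin h₀ = 1.4295×0.40992×-0.29904 + 0.91212×0.95424×0.99003 = -0.175232 + 0.861704 = 0.686472.
Q̄ = (S_0/π) × [bracket] = (1361/π) × 0.686472 = 297.39 W/m².
Daily total = Q̄ × 24.00 h × 3600 s/h = 297.39 × 24.00 × 3600 / 10⁶ = 25.69 MJ/m².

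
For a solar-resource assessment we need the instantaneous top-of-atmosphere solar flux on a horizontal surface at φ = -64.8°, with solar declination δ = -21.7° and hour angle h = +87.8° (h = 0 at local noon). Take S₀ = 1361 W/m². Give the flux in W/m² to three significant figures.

cos θ_z = sin φ sin δ + cos φ cos δ cos h = 0.334557 + 0.015186 = 0.349743.
Flux = S₀ · cos θ_z = 1361 × 0.349743 = 476.0 W/m².

476 W/m²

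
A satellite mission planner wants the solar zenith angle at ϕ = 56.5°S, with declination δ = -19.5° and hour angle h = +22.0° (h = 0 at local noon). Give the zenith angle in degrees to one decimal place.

cos θ_z = sin ϕ sin δ + cos ϕ cos δ cos h = 0.278357 + 0.482394 = 0.760751.
θ_z = arccos(0.760751) = 40.5°.

θ_z = 40.5°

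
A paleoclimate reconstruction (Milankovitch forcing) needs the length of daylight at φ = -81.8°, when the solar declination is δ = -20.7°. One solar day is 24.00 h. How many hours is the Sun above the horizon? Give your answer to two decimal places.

24.00 h

Sunrise equation: cos H₀ = −tan φ · tan δ = -2.6222 ≤ −1, so the Sun never sets (polar day) and H₀ = π.
Daylight = 2H₀/(2π) × 24.00 h = (3.1416/π) × 24.00 = 24.00 h.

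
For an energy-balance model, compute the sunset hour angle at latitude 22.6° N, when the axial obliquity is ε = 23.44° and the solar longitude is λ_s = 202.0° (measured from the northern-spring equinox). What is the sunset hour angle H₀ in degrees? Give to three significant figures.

H₀ = 86.4°

Solar declination: sin δ = sin ε · sin λ_s = sin 23.44° × sin 202.0° = -0.14901, so δ = -8.570°.
cos H₀ = −tan φ · tan δ = −tan(+22.6°) × tan(-8.570°) = 0.0627, so H₀ = 1.5080 rad = 86.40°.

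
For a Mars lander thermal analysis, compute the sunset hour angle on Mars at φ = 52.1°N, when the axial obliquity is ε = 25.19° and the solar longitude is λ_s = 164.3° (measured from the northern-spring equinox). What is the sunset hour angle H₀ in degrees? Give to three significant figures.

H₀ = 98.6°

Solar declination: sin δ = sin ε · sin λ_s = sin 25.19° × sin 164.3° = 0.11517, so δ = +6.614°.
cos H₀ = −tan φ · tan δ = −tan(+52.1°) × tan(+6.614°) = -0.1489, so H₀ = 1.7203 rad = 98.57°.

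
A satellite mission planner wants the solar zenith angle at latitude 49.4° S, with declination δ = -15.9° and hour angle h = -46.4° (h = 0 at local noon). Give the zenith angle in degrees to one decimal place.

θ_z = 50.2°

cos θ_z = sin φ sin δ + cos φ cos δ cos h = 0.208009 + 0.431617 = 0.639626.
θ_z = arccos(0.639626) = 50.2°.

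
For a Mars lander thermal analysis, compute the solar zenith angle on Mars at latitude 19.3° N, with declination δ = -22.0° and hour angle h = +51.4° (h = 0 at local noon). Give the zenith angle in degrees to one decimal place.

θ_z = 65.0°

cos θ_z = sin φ sin δ + cos φ cos δ cos h = -0.123813 + 0.545943 = 0.422130.
θ_z = arccos(0.422130) = 65.0°.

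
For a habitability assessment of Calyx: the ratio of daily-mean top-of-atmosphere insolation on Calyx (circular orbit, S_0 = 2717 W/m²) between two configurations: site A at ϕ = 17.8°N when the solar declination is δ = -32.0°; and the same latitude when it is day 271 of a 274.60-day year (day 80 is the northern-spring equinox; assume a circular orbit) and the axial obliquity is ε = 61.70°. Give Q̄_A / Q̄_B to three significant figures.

Q̄_A / Q̄_B ≈ 2.92

— Configuration A (ϕ=+17.8°):
cos h₀ = −tan(+17.8°) tan(-32.000°) = 0.2006, h₀ = 1.3688 rad.
Bracket: h₀ sin ϕ sin δ + cos ϕ cos δ sin h₀ = 1.3688×0.30570×-0.52992 + 0.95213×0.84805×0.97967 = -0.221741 + 0.791038 = 0.569297.
Q̄ = (S_0/π) × [bracket] = (2717/π) × 0.569297 = 492.36 W/m².
— Configuration B (ϕ=+17.8°):
Solar longitude: L_s = 360° × (271 − 80)/274.60 = 250.401°.
sin δ = sin 61.70° × sin 250.401° = -0.82946, so δ = -56.044°.
cos h₀ = −tan(+17.8°) tan(-56.044°) = 0.4768, h₀ = 1.0738 rad.
Bracket: h₀ sin ϕ sin δ + cos ϕ cos δ sin h₀ = 1.0738×0.30570×-0.82946 + 0.95213×0.55856×0.87902 = -0.272279 + 0.467482 = 0.195203.
Q̄ = (S_0/π) × [bracket] = (2717/π) × 0.195203 = 168.82 W/m².
Ratio Q̄_A / Q̄_B = 492.36 / 168.82 = 2.916.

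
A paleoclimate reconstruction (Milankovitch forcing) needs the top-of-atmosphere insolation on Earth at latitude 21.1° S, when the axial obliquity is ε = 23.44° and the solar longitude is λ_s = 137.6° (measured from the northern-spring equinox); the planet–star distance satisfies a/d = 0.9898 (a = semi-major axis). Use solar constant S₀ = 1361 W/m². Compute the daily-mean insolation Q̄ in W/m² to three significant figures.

Solar declination: sin δ = sin ε · sin λ_s = sin 23.44° × sin 137.6° = 0.26823, so δ = +15.559°.
cos H₀ = −tan(-21.1°) tan(+15.559°) = 0.1074, H₀ = 1.4632 rad.
Bracket: H₀ sin φ sin δ + cos φ cos δ sin H₀ = 1.4632×-0.36000×0.26823 + 0.93295×0.96335×0.99421 = -0.141291 + 0.893554 = 0.752263.
Inverse-square distance factor (a/d)² = 0.9898² = 0.979704.
Q̄ = (S₀/π) × 0.979704 × [bracket] = (1361/π) × 0.979704 × 0.752263 = 319.3 W/m².

Q̄ ≈ 319 W/m²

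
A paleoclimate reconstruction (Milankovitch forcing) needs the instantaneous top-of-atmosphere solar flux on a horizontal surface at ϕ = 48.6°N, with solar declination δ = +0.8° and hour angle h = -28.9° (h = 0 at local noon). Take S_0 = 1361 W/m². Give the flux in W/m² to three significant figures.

802 W/m²

cos θ_z = sin ϕ sin δ + cos ϕ cos δ cos h = 0.010473 + 0.578899 = 0.589372.
Flux = S_0 · cos θ_z = 1361 × 0.589372 = 802.1 W/m².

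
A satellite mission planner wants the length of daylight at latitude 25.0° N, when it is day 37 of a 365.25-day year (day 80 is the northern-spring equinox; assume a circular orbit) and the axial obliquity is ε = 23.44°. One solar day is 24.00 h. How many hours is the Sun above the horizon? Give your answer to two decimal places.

11.01 h

Solar longitude: L_s = 360° × (37 − 80)/365.25 = -42.382°, i.e. -42.382° + 360° = 317.618°.
sin δ = sin 23.44° × sin 317.618° = -0.26814, so δ = -15.553°.
cos h₀ = −tan ϕ · tan δ = −tan(+25.0°) × tan(-15.553°) = 0.1298, so h₀ = 1.4406 rad = 82.54°.
Daylight = 2h₀/(2π) × 24.00 h = (1.4406/π) × 24.00 = 11.01 h.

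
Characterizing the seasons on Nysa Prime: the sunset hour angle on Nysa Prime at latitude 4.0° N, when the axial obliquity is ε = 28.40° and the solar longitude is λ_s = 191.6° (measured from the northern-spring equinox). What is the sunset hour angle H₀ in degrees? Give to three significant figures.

Solar declination: sin δ = sin ε · sin λ_s = sin 28.40° × sin 191.6° = -0.09564, so δ = -5.488°.
cos H₀ = −tan φ · tan δ = −tan(+4.0°) × tan(-5.488°) = 0.0067, so H₀ = 1.5641 rad = 89.62°.

H₀ = 89.6°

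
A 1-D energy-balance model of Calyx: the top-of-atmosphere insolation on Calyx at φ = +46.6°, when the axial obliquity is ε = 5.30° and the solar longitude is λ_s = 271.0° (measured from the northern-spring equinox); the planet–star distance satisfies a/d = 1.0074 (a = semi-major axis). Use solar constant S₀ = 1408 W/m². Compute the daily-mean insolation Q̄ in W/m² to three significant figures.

Q̄ ≈ 265 W/m²

Solar declination: sin δ = sin ε · sin λ_s = sin 5.30° × sin 271.0° = -0.09236, so δ = -5.299°.
cos H₀ = −tan(+46.6°) tan(-5.299°) = 0.0981, H₀ = 1.4726 rad.
Bracket: H₀ sin φ sin δ + cos φ cos δ sin H₀ = 1.4726×0.72657×-0.09236 + 0.68709×0.99573×0.99518 = -0.098820 + 0.680858 = 0.582038.
Inverse-square distance factor (a/d)² = 1.0074² = 1.014855.
Q̄ = (S₀/π) × 1.014855 × [bracket] = (1408/π) × 1.014855 × 0.582038 = 264.7 W/m².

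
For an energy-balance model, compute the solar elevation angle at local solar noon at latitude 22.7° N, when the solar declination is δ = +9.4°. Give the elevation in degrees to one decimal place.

76.7°

At local noon the hour angle is zero, so the zenith angle equals |ϕ − δ| = |+22.7° − (+9.400°)| = 13.300°.
Elevation = 90° − 13.300° = 76.7°.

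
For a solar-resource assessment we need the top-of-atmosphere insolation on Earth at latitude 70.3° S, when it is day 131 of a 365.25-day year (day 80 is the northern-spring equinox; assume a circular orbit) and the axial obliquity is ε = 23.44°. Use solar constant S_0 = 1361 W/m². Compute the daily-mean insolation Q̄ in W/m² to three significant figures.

Solar longitude: L_s = 360° × (131 − 80)/365.25 = 50.267°.
sin δ = sin 23.44° × sin 50.267° = 0.30591, so δ = +17.813°.
cos h₀ = −tan(-70.3°) tan(+17.813°) = 0.8974, h₀ = 0.4570 rad.
Bracket: h₀ sin ϕ sin δ + cos ϕ cos δ sin h₀ = 0.4570×-0.94147×0.30591 + 0.33710×0.95206×0.44122 = -0.131618 + 0.141605 = 0.009987.
Q̄ = (S_0/π) × [bracket] = (1361/π) × 0.009987 = 4.327 W/m².

Q̄ ≈ 4.33 W/m²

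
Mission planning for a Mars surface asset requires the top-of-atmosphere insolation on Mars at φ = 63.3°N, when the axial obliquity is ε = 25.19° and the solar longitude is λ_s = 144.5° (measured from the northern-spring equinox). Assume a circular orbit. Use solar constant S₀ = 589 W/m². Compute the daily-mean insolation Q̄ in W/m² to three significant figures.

Solar declination: sin δ = sin ε · sin λ_s = sin 25.19° × sin 144.5° = 0.24716, so δ = +14.309°.
cos H₀ = −tan(+63.3°) tan(+14.309°) = -0.5072, H₀ = 2.1027 rad.
Bracket: H₀ sin φ sin δ + cos φ cos δ sin H₀ = 2.1027×0.89337×0.24716 + 0.44932×0.96897×0.86185 = 0.464287 + 0.375230 = 0.839517.
Q̄ = (S₀/π) × [bracket] = (589/π) × 0.839517 = 157.4 W/m².

Q̄ ≈ 157 W/m²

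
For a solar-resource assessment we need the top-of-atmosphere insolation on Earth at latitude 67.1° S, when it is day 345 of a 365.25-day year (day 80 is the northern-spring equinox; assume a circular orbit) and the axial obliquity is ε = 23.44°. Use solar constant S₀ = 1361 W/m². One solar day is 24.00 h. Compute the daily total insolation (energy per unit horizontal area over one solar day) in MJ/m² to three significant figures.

42.6 MJ/m²

Solar longitude: λ_s = 360° × (345 − 80)/365.25 = 261.191°.
sin δ = sin 23.44° × sin 261.191° = -0.39310, so δ = -23.147°.
cos H₀ = −tan(-67.1°) tan(-23.147°) = -1.0121 ≤ −1 ⇒ polar day, H₀ = π.
Bracket: H₀ sin φ sin δ + cos φ cos δ sin H₀ = 3.1416×-0.92119×-0.39310 + 0.38912×0.91950×0.00000 = 1.137636 + 0.000000 = 1.137636.
Q̄ = (S₀/π) × [bracket] = (1361/π) × 1.137636 = 492.85 W/m².
Daily total = Q̄ × 24.00 h × 3600 s/h = 492.85 × 24.00 × 3600 / 10⁶ = 42.58 MJ/m².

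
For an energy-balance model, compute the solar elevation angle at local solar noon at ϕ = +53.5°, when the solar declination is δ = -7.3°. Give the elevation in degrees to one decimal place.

At local noon the hour angle is zero, so the zenith angle equals |ϕ − δ| = |+53.5° − (-7.300°)| = 60.800°.
Elevation = 90° − 60.800° = 29.2°.

29.2°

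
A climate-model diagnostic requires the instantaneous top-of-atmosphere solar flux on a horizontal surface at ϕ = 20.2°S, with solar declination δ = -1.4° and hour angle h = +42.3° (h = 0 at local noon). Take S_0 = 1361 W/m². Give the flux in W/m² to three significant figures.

cos θ_z = sin ϕ sin δ + cos ϕ cos δ cos h = 0.008436 + 0.693931 = 0.702367.
Flux = S_0 · cos θ_z = 1361 × 0.702367 = 955.9 W/m².

956 W/m²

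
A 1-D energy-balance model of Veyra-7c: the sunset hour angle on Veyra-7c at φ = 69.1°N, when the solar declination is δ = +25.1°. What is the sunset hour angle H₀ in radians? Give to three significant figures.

H₀ = 3.14 rad

Sunrise equation: cos H₀ = −tan φ · tan δ = -1.2267 ≤ −1, so the host star never sets (polar day) and H₀ = π.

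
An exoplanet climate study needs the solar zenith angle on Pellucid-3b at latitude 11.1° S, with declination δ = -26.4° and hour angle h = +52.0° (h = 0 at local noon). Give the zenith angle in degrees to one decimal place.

cos θ_z = sin ϕ sin δ + cos ϕ cos δ cos h = 0.085602 + 0.541139 = 0.626741.
θ_z = arccos(0.626741) = 51.2°.

θ_z = 51.2°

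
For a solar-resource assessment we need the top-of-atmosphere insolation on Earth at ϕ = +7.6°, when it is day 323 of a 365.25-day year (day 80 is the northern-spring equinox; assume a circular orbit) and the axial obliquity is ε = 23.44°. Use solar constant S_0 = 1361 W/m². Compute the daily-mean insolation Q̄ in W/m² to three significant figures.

Solar longitude: L_s = 360° × (323 − 80)/365.25 = 239.507°.
sin δ = sin 23.44° × sin 239.507° = -0.34277, so δ = -20.046°.
cos h₀ = −tan(+7.6°) tan(-20.046°) = 0.0487, h₀ = 1.5221 rad.
Bracket: h₀ sin ϕ sin δ + cos ϕ cos δ sin h₀ = 1.5221×0.13226×-0.34277 + 0.99122×0.93942×0.99881 = -0.069004 + 0.930064 = 0.861060.
Q̄ = (S_0/π) × [bracket] = (1361/π) × 0.861060 = 373.0 W/m².

Q̄ ≈ 373 W/m²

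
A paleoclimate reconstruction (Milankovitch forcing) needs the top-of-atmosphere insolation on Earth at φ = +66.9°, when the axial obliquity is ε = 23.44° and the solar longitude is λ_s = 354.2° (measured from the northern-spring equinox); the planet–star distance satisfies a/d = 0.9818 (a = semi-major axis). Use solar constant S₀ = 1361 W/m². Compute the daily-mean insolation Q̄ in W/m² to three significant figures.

Q̄ ≈ 140 W/m²

Solar declination: sin δ = sin ε · sin λ_s = sin 23.44° × sin 354.2° = -0.04020, so δ = -2.304°.
cos H₀ = −tan(+66.9°) tan(-2.304°) = 0.0943, H₀ = 1.4763 rad.
Bracket: H₀ sin φ sin δ + cos φ cos δ sin H₀ = 1.4763×0.91982×-0.04020 + 0.39234×0.99919×0.99554 = -0.054589 + 0.390274 = 0.335685.
Inverse-square distance factor (a/d)² = 0.9818² = 0.963931.
Q̄ = (S₀/π) × 0.963931 × [bracket] = (1361/π) × 0.963931 × 0.335685 = 140.2 W/m².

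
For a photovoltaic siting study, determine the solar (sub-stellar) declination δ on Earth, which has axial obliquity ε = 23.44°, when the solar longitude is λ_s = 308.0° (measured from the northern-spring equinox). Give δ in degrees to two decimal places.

sin δ = sin ε · sin λ_s = sin 23.44° × sin 308.0° = -0.313462.
δ = arcsin(-0.313462) = -18.27°.

δ = -18.27°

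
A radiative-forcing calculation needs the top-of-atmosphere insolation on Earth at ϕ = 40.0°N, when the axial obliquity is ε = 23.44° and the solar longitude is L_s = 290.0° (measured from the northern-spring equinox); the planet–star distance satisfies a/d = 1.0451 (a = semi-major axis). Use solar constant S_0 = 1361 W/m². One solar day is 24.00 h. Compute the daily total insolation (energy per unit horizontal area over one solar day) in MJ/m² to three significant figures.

Solar declination: sin δ = sin ε · sin L_s = sin 23.44° × sin 290.0° = -0.37380, so δ = -21.950°.
cos h₀ = −tan(+40.0°) tan(-21.950°) = 0.3382, h₀ = 1.2258 rad.
Bracket: h₀ sin ϕ sin δ + cos ϕ cos δ sin h₀ = 1.2258×0.64279×-0.37380 + 0.76604×0.92751×0.94109 = -0.294529 + 0.668654 = 0.374125.
Inverse-square distance factor (a/d)² = 1.0451² = 1.092234.
Q̄ = (S_0/π) × 1.092234 × [bracket] = (1361/π) × 1.092234 × 0.374125 = 177.03 W/m².
Daily total = Q̄ × 24.00 h × 3600 s/h = 177.03 × 24.00 × 3600 / 10⁶ = 15.30 MJ/m².

15.3 MJ/m²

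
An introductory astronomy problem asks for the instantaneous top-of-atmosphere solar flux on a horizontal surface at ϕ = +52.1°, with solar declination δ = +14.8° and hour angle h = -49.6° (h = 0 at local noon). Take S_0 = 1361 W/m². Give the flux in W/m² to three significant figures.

cos θ_z = sin ϕ sin δ + cos ϕ cos δ cos h = 0.201568 + 0.384922 = 0.586490.
Flux = S_0 · cos θ_z = 1361 × 0.586490 = 798.2 W/m².

798 W/m²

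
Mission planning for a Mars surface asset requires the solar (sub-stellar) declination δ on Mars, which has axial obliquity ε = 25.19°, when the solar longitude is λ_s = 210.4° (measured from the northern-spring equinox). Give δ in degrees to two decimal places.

sin δ = sin ε · sin λ_s = sin 25.19° × sin 210.4° = -0.215379.
δ = arcsin(-0.215379) = -12.44°.

δ = -12.44°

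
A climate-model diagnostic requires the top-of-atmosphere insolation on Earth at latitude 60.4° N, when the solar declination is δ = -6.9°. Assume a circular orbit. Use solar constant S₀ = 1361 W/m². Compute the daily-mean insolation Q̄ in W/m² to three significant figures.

Q̄ ≈ 146 W/m²

cos H₀ = −tan(+60.4°) tan(-6.900°) = 0.2130, H₀ = 1.3561 rad.
Bracket: H₀ sin φ sin δ + cos φ cos δ sin H₀ = 1.3561×0.86949×-0.12014 + 0.49394×0.99276×0.97705 = -0.141659 + 0.479110 = 0.337451.
Q̄ = (S₀/π) × [bracket] = (1361/π) × 0.337451 = 146.2 W/m².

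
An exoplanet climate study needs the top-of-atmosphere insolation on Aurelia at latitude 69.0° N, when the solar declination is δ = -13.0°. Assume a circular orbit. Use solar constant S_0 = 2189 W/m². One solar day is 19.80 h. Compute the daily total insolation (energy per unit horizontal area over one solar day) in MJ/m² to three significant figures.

cos h₀ = −tan(+69.0°) tan(-13.000°) = 0.6014, h₀ = 0.9255 rad.
Bracket: h₀ sin ϕ sin δ + cos ϕ cos δ sin h₀ = 0.9255×0.93358×-0.22495 + 0.35837×0.97437×0.79892 = -0.194363 + 0.278971 = 0.084608.
Q̄ = (S_0/π) × [bracket] = (2189/π) × 0.084608 = 58.953 W/m².
Daily total = Q̄ × 19.80 h × 3600 s/h = 58.953 × 19.80 × 3600 / 10⁶ = 4.202 MJ/m².

4.20 MJ/m²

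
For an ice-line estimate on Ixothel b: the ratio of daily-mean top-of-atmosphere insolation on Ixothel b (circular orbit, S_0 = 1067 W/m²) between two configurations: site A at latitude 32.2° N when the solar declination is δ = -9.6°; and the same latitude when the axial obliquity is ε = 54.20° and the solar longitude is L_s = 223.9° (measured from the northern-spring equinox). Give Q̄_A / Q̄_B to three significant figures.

Q̄_A / Q̄_B ≈ 2.38

— Configuration A (ϕ=+32.2°):
cos h₀ = −tan(+32.2°) tan(-9.600°) = 0.1065, h₀ = 1.4641 rad.
Bracket: h₀ sin ϕ sin δ + cos ϕ cos δ sin h₀ = 1.4641×0.53288×-0.16677 + 0.84619×0.98600×0.99431 = -0.130112 + 0.829596 = 0.699484.
Q̄ = (S_0/π) × [bracket] = (1067/π) × 0.699484 = 237.57 W/m².
— Configuration B (ϕ=+32.2°):
Solar declination: sin δ = sin ε · sin L_s = sin 54.20° × sin 223.9° = -0.56239, so δ = -34.221°.
cos h₀ = −tan(+32.2°) tan(-34.221°) = 0.4283, h₀ = 1.1282 rad.
Bracket: h₀ sin ϕ sin δ + cos ϕ cos δ sin h₀ = 1.1282×0.53288×-0.56239 + 0.84619×0.82687×0.90363 = -0.338106 + 0.632260 = 0.294154.
Q̄ = (S_0/π) × [bracket] = (1067/π) × 0.294154 = 99.905 W/m².
Ratio Q̄_A / Q̄_B = 237.57 / 99.905 = 2.378.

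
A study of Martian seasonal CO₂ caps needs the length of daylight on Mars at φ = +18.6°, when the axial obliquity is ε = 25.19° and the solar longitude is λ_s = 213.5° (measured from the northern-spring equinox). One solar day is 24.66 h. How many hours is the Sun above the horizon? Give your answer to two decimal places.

Solar declination: sin δ = sin ε · sin λ_s = sin 25.19° × sin 213.5° = -0.23492, so δ = -13.587°.
cos H₀ = −tan φ · tan δ = −tan(+18.6°) × tan(-13.587°) = 0.0813, so H₀ = 1.4894 rad = 85.33°.
Daylight = 2H₀/(2π) × 24.66 h = (1.4894/π) × 24.66 = 11.69 h.

11.69 h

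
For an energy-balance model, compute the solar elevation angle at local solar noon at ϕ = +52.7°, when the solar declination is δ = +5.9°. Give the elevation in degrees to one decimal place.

43.2°

At local noon the hour angle is zero, so the zenith angle equals |ϕ − δ| = |+52.7° − (+5.900°)| = 46.800°.
Elevation = 90° − 46.800° = 43.2°.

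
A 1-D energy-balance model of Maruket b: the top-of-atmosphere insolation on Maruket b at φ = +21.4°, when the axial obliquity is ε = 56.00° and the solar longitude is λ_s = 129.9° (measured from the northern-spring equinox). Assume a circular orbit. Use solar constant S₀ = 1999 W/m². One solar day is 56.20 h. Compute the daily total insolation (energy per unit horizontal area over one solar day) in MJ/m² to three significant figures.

144 MJ/m²

Solar declination: sin δ = sin ε · sin λ_s = sin 56.00° × sin 129.9° = 0.63601, so δ = +39.495°.
cos H₀ = −tan(+21.4°) tan(+39.495°) = -0.3230, H₀ = 1.8997 rad.
Bracket: H₀ sin φ sin δ + cos φ cos δ sin H₀ = 1.8997×0.36488×0.63601 + 0.93106×0.77168×0.94640 = 0.440858 + 0.679970 = 1.120828.
Q̄ = (S₀/π) × [bracket] = (1999/π) × 1.120828 = 713.18 W/m².
Daily total = Q̄ × 56.20 h × 3600 s/h = 713.18 × 56.20 × 3600 / 10⁶ = 144.3 MJ/m².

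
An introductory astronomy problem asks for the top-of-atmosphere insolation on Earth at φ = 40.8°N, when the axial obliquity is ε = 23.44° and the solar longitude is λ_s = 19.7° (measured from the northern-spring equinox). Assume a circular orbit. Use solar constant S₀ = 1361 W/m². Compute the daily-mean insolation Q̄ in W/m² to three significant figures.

Solar declination: sin δ = sin ε · sin λ_s = sin 23.44° × sin 19.7° = 0.13409, so δ = +7.706°.
cos H₀ = −tan(+40.8°) tan(+7.706°) = -0.1168, H₀ = 1.6879 rad.
Bracket: H₀ sin φ sin δ + cos φ cos δ sin H₀ = 1.6879×0.65342×0.13409 + 0.75700×0.99097×0.99316 = 0.147889 + 0.745033 = 0.892922.
Q̄ = (S₀/π) × [bracket] = (1361/π) × 0.892922 = 386.8 W/m².

Q̄ ≈ 387 W/m²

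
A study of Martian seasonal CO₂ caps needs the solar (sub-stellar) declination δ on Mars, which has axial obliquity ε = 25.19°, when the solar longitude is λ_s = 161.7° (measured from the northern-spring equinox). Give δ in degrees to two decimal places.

δ = +7.68°

sin δ = sin ε · sin λ_s = sin 25.19° × sin 161.7° = 0.133642.
δ = arcsin(0.133642) = +7.68°.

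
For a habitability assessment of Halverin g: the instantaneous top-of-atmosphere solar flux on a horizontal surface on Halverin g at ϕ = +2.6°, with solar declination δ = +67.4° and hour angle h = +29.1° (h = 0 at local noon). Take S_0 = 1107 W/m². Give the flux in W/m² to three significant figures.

418 W/m²

cos θ_z = sin ϕ sin δ + cos ϕ cos δ cos h = 0.041880 + 0.335441 = 0.377321.
Flux = S_0 · cos θ_z = 1107 × 0.377321 = 417.7 W/m².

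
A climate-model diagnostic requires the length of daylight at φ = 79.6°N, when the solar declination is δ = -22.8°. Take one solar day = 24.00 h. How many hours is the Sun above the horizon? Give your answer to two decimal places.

cos H₀ = −tan φ · tan δ = 2.2904 ≥ 1, so the Sun never rises (polar night) and H₀ = 0.
Daylight = 2H₀/(2π) × 24.00 h = (0.0000/π) × 24.00 = 0.00 h.

0.00 h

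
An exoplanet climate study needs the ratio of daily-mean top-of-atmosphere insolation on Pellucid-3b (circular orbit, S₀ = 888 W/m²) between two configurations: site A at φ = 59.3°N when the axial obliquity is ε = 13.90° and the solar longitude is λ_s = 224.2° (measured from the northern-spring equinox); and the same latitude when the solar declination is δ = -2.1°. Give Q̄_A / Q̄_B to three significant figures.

— Configuration A (φ=+59.3°):
Solar declination: sin δ = sin ε · sin λ_s = sin 13.90° × sin 224.2° = -0.16748, so δ = -9.641°.
cos H₀ = −tan(+59.3°) tan(-9.641°) = 0.2861, H₀ = 1.2806 rad.
Bracket: H₀ sin φ sin δ + cos φ cos δ sin H₀ = 1.2806×0.85985×-0.16748 + 0.51054×0.98588×0.95820 = -0.184416 + 0.482292 = 0.297876.
Q̄ = (S₀/π) × [bracket] = (888/π) × 0.297876 = 84.197 W/m².
— Configuration B (φ=+59.3°):
cos H₀ = −tan(+59.3°) tan(-2.100°) = 0.0618, H₀ = 1.5090 rad.
Bracket: H₀ sin φ sin δ + cos φ cos δ sin H₀ = 1.5090×0.85985×-0.03664 + 0.51054×0.99933×0.99809 = -0.047541 + 0.509223 = 0.461682.
Q̄ = (S₀/π) × [bracket] = (888/π) × 0.461682 = 130.50 W/m².
Ratio Q̄_A / Q̄_B = 84.197 / 130.50 = 0.6452.

Q̄_A / Q̄_B ≈ 0.645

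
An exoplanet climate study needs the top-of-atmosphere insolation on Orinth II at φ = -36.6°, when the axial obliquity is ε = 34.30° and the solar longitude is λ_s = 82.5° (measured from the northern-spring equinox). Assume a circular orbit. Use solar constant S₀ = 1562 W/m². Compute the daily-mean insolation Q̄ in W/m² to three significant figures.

Solar declination: sin δ = sin ε · sin λ_s = sin 34.30° × sin 82.5° = 0.55871, so δ = +33.966°.
cos H₀ = −tan(-36.6°) tan(+33.966°) = 0.5003, H₀ = 1.0469 rad.
Bracket: H₀ sin φ sin δ + cos φ cos δ sin H₀ = 1.0469×-0.59622×0.55871 + 0.80282×0.82937×0.86585 = -0.348737 + 0.576513 = 0.227776.
Q̄ = (S₀/π) × [bracket] = (1562/π) × 0.227776 = 113.3 W/m².

Q̄ ≈ 113 W/m²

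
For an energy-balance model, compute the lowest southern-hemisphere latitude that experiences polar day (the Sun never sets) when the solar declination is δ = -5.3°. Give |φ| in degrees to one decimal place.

Polar day requires cos H₀ = −tan φ tan δ ≤ −1, i.e. tan φ tan δ ≥ 1.
The boundary is |tan φ| · |tan δ| = 1, so |φ| = 90° − |δ| = 90° − 5.3° = 84.7° in the southern hemisphere.

|φ| = 84.7°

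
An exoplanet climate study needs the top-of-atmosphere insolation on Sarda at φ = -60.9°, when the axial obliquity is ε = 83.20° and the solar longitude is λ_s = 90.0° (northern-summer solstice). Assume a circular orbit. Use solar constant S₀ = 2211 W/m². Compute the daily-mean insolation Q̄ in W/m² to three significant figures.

Q̄ ≈ 0.00 W/m²

Solar declination: sin δ = sin ε · sin λ_s = sin 83.20° × sin 90.0° = 0.99297, so δ = +83.200°.
cos H₀ = −tan(-60.9°) tan(+83.200°) = 15.0671 ≥ 1 ⇒ polar night, H₀ = 0 and Q̄ = 0.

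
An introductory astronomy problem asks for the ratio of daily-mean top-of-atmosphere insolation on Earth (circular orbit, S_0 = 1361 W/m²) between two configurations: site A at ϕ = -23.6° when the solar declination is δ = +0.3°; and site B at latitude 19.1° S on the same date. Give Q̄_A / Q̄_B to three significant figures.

— Configuration A (ϕ=-23.6°):
cos h₀ = −tan(-23.6°) tan(+0.300°) = 0.0023, h₀ = 1.5685 rad.
Bracket: h₀ sin ϕ sin δ + cos ϕ cos δ sin h₀ = 1.5685×-0.40035×0.00524 + 0.91636×0.99999×1.00000 = -0.003290 + 0.916351 = 0.913061.
Q̄ = (S_0/π) × [bracket] = (1361/π) × 0.913061 = 395.56 W/m².
— Configuration B (ϕ=-19.1°):
cos h₀ = −tan(-19.1°) tan(+0.300°) = 0.0018, h₀ = 1.5690 rad.
Bracket: h₀ sin ϕ sin δ + cos ϕ cos δ sin h₀ = 1.5690×-0.32722×0.00524 + 0.94495×0.99999×1.00000 = -0.002690 + 0.944941 = 0.942251.
Q̄ = (S_0/π) × [bracket] = (1361/π) × 0.942251 = 408.20 W/m².
Ratio Q̄_A / Q̄_B = 395.56 / 408.20 = 0.9690.

Q̄_A / Q̄_B ≈ 0.969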